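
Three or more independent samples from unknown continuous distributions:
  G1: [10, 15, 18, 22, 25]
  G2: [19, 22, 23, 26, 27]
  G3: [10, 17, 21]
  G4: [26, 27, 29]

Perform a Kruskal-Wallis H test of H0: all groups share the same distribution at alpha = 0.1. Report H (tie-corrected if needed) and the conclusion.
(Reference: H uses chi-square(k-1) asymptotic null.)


Step 1: Combine all N = 16 observations and assign midranks.
sorted (value, group, rank): (10,G1,1.5), (10,G3,1.5), (15,G1,3), (17,G3,4), (18,G1,5), (19,G2,6), (21,G3,7), (22,G1,8.5), (22,G2,8.5), (23,G2,10), (25,G1,11), (26,G2,12.5), (26,G4,12.5), (27,G2,14.5), (27,G4,14.5), (29,G4,16)
Step 2: Sum ranks within each group.
R_1 = 29 (n_1 = 5)
R_2 = 51.5 (n_2 = 5)
R_3 = 12.5 (n_3 = 3)
R_4 = 43 (n_4 = 3)
Step 3: H = 12/(N(N+1)) * sum(R_i^2/n_i) - 3(N+1)
     = 12/(16*17) * (29^2/5 + 51.5^2/5 + 12.5^2/3 + 43^2/3) - 3*17
     = 0.044118 * 1367.07 - 51
     = 9.311765.
Step 4: Ties present; correction factor C = 1 - 24/(16^3 - 16) = 0.994118. Corrected H = 9.311765 / 0.994118 = 9.366864.
Step 5: Under H0, H ~ chi^2(3); p-value = 0.024791.
Step 6: alpha = 0.1. reject H0.

H = 9.3669, df = 3, p = 0.024791, reject H0.


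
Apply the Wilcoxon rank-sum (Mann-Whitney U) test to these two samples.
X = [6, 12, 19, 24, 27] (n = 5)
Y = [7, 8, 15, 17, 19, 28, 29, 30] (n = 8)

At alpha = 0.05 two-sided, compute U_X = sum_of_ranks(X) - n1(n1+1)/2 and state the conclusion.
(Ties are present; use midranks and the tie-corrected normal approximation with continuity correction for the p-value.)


Step 1: Combine and sort all 13 observations; assign midranks.
sorted (value, group): (6,X), (7,Y), (8,Y), (12,X), (15,Y), (17,Y), (19,X), (19,Y), (24,X), (27,X), (28,Y), (29,Y), (30,Y)
ranks: 6->1, 7->2, 8->3, 12->4, 15->5, 17->6, 19->7.5, 19->7.5, 24->9, 27->10, 28->11, 29->12, 30->13
Step 2: Rank sum for X: R1 = 1 + 4 + 7.5 + 9 + 10 = 31.5.
Step 3: U_X = R1 - n1(n1+1)/2 = 31.5 - 5*6/2 = 31.5 - 15 = 16.5.
       U_Y = n1*n2 - U_X = 40 - 16.5 = 23.5.
Step 4: Ties are present, so use the tie-corrected normal approximation (with continuity correction) for the p-value.
Step 5: p-value = 0.660111; compare to alpha = 0.05. fail to reject H0.

U_X = 16.5, p = 0.660111, fail to reject H0 at alpha = 0.05.


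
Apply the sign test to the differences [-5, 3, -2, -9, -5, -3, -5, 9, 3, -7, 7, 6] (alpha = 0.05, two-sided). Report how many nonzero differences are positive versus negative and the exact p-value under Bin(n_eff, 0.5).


Step 1: Discard zero differences. Original n = 12; n_eff = number of nonzero differences = 12.
Nonzero differences (with sign): -5, +3, -2, -9, -5, -3, -5, +9, +3, -7, +7, +6
Step 2: Count signs: positive = 5, negative = 7.
Step 3: Under H0: P(positive) = 0.5, so the number of positives S ~ Bin(12, 0.5).
Step 4: Two-sided exact p-value = sum of Bin(12,0.5) probabilities at or below the observed probability = 0.774414.
Step 5: alpha = 0.05. fail to reject H0.

n_eff = 12, pos = 5, neg = 7, p = 0.774414, fail to reject H0.


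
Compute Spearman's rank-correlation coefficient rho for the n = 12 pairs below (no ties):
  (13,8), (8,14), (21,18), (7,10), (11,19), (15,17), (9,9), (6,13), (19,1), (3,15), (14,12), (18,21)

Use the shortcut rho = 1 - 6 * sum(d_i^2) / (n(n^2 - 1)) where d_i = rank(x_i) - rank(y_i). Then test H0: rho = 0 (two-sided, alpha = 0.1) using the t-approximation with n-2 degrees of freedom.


Step 1: Rank x and y separately (midranks; no ties here).
rank(x): 13->7, 8->4, 21->12, 7->3, 11->6, 15->9, 9->5, 6->2, 19->11, 3->1, 14->8, 18->10
rank(y): 8->2, 14->7, 18->10, 10->4, 19->11, 17->9, 9->3, 13->6, 1->1, 15->8, 12->5, 21->12
Step 2: d_i = R_x(i) - R_y(i); compute d_i^2.
  (7-2)^2=25, (4-7)^2=9, (12-10)^2=4, (3-4)^2=1, (6-11)^2=25, (9-9)^2=0, (5-3)^2=4, (2-6)^2=16, (11-1)^2=100, (1-8)^2=49, (8-5)^2=9, (10-12)^2=4
sum(d^2) = 246.
Step 3: rho = 1 - 6*246 / (12*(12^2 - 1)) = 1 - 1476/1716 = 0.139860.
Step 4: Under H0, t = rho * sqrt((n-2)/(1-rho^2)) = 0.4467 ~ t(10).
Step 5: Two-sided p-value from the t-distribution with 10 df = 0.664633.
Step 6: alpha = 0.1. fail to reject H0.

rho = 0.1399, p = 0.664633, fail to reject H0 at alpha = 0.1.


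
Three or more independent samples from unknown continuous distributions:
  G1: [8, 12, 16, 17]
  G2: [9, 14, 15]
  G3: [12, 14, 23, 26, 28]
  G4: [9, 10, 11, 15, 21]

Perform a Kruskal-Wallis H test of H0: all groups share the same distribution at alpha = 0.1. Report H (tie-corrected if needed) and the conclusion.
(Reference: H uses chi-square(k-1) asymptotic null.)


Step 1: Combine all N = 17 observations and assign midranks.
sorted (value, group, rank): (8,G1,1), (9,G2,2.5), (9,G4,2.5), (10,G4,4), (11,G4,5), (12,G1,6.5), (12,G3,6.5), (14,G2,8.5), (14,G3,8.5), (15,G2,10.5), (15,G4,10.5), (16,G1,12), (17,G1,13), (21,G4,14), (23,G3,15), (26,G3,16), (28,G3,17)
Step 2: Sum ranks within each group.
R_1 = 32.5 (n_1 = 4)
R_2 = 21.5 (n_2 = 3)
R_3 = 63 (n_3 = 5)
R_4 = 36 (n_4 = 5)
Step 3: H = 12/(N(N+1)) * sum(R_i^2/n_i) - 3(N+1)
     = 12/(17*18) * (32.5^2/4 + 21.5^2/3 + 63^2/5 + 36^2/5) - 3*18
     = 0.039216 * 1471.15 - 54
     = 3.691993.
Step 4: Ties present; correction factor C = 1 - 24/(17^3 - 17) = 0.995098. Corrected H = 3.691993 / 0.995098 = 3.710181.
Step 5: Under H0, H ~ chi^2(3); p-value = 0.294508.
Step 6: alpha = 0.1. fail to reject H0.

H = 3.7102, df = 3, p = 0.294508, fail to reject H0.


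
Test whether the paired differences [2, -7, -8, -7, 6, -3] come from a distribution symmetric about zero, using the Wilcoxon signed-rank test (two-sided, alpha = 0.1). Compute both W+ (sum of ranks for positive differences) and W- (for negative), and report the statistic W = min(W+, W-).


Step 1: Drop any zero differences (none here) and take |d_i|.
|d| = [2, 7, 8, 7, 6, 3]
Step 2: Midrank |d_i| (ties get averaged ranks).
ranks: |2|->1, |7|->4.5, |8|->6, |7|->4.5, |6|->3, |3|->2
Step 3: Attach original signs; sum ranks with positive sign and with negative sign.
W+ = 1 + 3 = 4
W- = 4.5 + 6 + 4.5 + 2 = 17
(Check: W+ + W- = 21 should equal n(n+1)/2 = 21.)
Step 4: Test statistic W = min(W+, W-) = 4.
Step 5: Ties in |d|, so use the tie-corrected normal approximation.
        E[W] = n(n+1)/4 = 6*7/4 = 10.5.
        Tie groups: |d|=7 (t=2); sum(t^3 - t) = 6.
        Var[W] = n(n+1)(2n+1)/24 - sum(t^3-t)/48 = 546/24 - 6/48 = 22.625.
        z = (W - E[W]) / sqrt(Var[W]) = (4 - 10.5) / 4.7566 = -1.3665.
        Two-sided p = 2*Phi(z) = 0.171773.
Step 6: alpha = 0.1. fail to reject H0.

W+ = 4, W- = 17, W = min = 4, p = 0.171773, fail to reject H0.


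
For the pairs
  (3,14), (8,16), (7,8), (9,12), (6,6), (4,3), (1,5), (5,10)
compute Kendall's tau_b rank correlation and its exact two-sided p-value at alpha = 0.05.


Step 1: Enumerate the 28 unordered pairs (i,j) with i<j and classify each by sign(x_j-x_i) * sign(y_j-y_i).
  (1,2):dx=+5,dy=+2->C; (1,3):dx=+4,dy=-6->D; (1,4):dx=+6,dy=-2->D; (1,5):dx=+3,dy=-8->D
  (1,6):dx=+1,dy=-11->D; (1,7):dx=-2,dy=-9->C; (1,8):dx=+2,dy=-4->D; (2,3):dx=-1,dy=-8->C
  (2,4):dx=+1,dy=-4->D; (2,5):dx=-2,dy=-10->C; (2,6):dx=-4,dy=-13->C; (2,7):dx=-7,dy=-11->C
  (2,8):dx=-3,dy=-6->C; (3,4):dx=+2,dy=+4->C; (3,5):dx=-1,dy=-2->C; (3,6):dx=-3,dy=-5->C
  (3,7):dx=-6,dy=-3->C; (3,8):dx=-2,dy=+2->D; (4,5):dx=-3,dy=-6->C; (4,6):dx=-5,dy=-9->C
  (4,7):dx=-8,dy=-7->C; (4,8):dx=-4,dy=-2->C; (5,6):dx=-2,dy=-3->C; (5,7):dx=-5,dy=-1->C
  (5,8):dx=-1,dy=+4->D; (6,7):dx=-3,dy=+2->D; (6,8):dx=+1,dy=+7->C; (7,8):dx=+4,dy=+5->C
Step 2: C = 19, D = 9, total pairs = 28.
Step 3: tau = (C - D)/(n(n-1)/2) = (19 - 9)/28 = 0.357143.
Step 4: Exact two-sided p-value (enumerate n! = 40320 permutations of y under H0): p = 0.275099.
Step 5: alpha = 0.05. fail to reject H0.

tau_b = 0.3571 (C=19, D=9), p = 0.275099, fail to reject H0.


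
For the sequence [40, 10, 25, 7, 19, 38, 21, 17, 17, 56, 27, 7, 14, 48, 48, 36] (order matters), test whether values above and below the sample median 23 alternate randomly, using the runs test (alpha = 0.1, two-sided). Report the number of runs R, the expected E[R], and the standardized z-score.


Step 1: Compute median = 23; label A = above, B = below.
Labels in order: ABABBABBBAABBAAA  (n_A = 8, n_B = 8)
Step 2: Count runs R = 9.
Step 3: Under H0 (random ordering), E[R] = 2*n_A*n_B/(n_A+n_B) + 1 = 2*8*8/16 + 1 = 9.0000.
        Var[R] = 2*n_A*n_B*(2*n_A*n_B - n_A - n_B) / ((n_A+n_B)^2 * (n_A+n_B-1)) = 14336/3840 = 3.7333.
        SD[R] = 1.9322.
Step 4: R = E[R], so z = 0 with no continuity correction.
Step 5: Two-sided p-value via normal approximation = 2*(1 - Phi(|z|)) = 1.000000.
Step 6: alpha = 0.1. fail to reject H0.

R = 9, z = 0.0000, p = 1.000000, fail to reject H0.


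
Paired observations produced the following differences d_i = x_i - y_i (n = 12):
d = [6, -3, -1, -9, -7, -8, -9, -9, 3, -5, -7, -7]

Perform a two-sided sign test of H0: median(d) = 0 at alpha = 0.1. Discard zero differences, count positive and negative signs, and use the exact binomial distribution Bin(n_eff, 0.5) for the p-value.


Step 1: Discard zero differences. Original n = 12; n_eff = number of nonzero differences = 12.
Nonzero differences (with sign): +6, -3, -1, -9, -7, -8, -9, -9, +3, -5, -7, -7
Step 2: Count signs: positive = 2, negative = 10.
Step 3: Under H0: P(positive) = 0.5, so the number of positives S ~ Bin(12, 0.5).
Step 4: Two-sided exact p-value = sum of Bin(12,0.5) probabilities at or below the observed probability = 0.038574.
Step 5: alpha = 0.1. reject H0.

n_eff = 12, pos = 2, neg = 10, p = 0.038574, reject H0.


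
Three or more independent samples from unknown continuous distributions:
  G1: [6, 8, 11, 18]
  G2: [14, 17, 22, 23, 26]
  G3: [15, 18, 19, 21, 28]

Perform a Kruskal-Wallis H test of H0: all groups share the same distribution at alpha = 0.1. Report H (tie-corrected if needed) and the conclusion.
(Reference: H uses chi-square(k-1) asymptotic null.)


Step 1: Combine all N = 14 observations and assign midranks.
sorted (value, group, rank): (6,G1,1), (8,G1,2), (11,G1,3), (14,G2,4), (15,G3,5), (17,G2,6), (18,G1,7.5), (18,G3,7.5), (19,G3,9), (21,G3,10), (22,G2,11), (23,G2,12), (26,G2,13), (28,G3,14)
Step 2: Sum ranks within each group.
R_1 = 13.5 (n_1 = 4)
R_2 = 46 (n_2 = 5)
R_3 = 45.5 (n_3 = 5)
Step 3: H = 12/(N(N+1)) * sum(R_i^2/n_i) - 3(N+1)
     = 12/(14*15) * (13.5^2/4 + 46^2/5 + 45.5^2/5) - 3*15
     = 0.057143 * 882.812 - 45
     = 5.446429.
Step 4: Ties present; correction factor C = 1 - 6/(14^3 - 14) = 0.997802. Corrected H = 5.446429 / 0.997802 = 5.458425.
Step 5: Under H0, H ~ chi^2(2); p-value = 0.065271.
Step 6: alpha = 0.1. reject H0.

H = 5.4584, df = 2, p = 0.065271, reject H0.


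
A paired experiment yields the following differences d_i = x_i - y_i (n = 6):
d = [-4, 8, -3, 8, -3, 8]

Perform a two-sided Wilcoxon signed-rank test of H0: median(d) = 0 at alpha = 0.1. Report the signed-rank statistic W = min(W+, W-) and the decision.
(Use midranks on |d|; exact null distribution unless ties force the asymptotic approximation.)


Step 1: Drop any zero differences (none here) and take |d_i|.
|d| = [4, 8, 3, 8, 3, 8]
Step 2: Midrank |d_i| (ties get averaged ranks).
ranks: |4|->3, |8|->5, |3|->1.5, |8|->5, |3|->1.5, |8|->5
Step 3: Attach original signs; sum ranks with positive sign and with negative sign.
W+ = 5 + 5 + 5 = 15
W- = 3 + 1.5 + 1.5 = 6
(Check: W+ + W- = 21 should equal n(n+1)/2 = 21.)
Step 4: Test statistic W = min(W+, W-) = 6.
Step 5: Ties in |d|, so use the tie-corrected normal approximation.
        E[W] = n(n+1)/4 = 6*7/4 = 10.5.
        Tie groups: |d|=3 (t=2), |d|=8 (t=3); sum(t^3 - t) = 30.
        Var[W] = n(n+1)(2n+1)/24 - sum(t^3-t)/48 = 546/24 - 30/48 = 22.125.
        z = (W - E[W]) / sqrt(Var[W]) = (6 - 10.5) / 4.7037 = -0.9567.
        Two-sided p = 2*Phi(z) = 0.338724.
Step 6: alpha = 0.1. fail to reject H0.

W+ = 15, W- = 6, W = min = 6, p = 0.338724, fail to reject H0.


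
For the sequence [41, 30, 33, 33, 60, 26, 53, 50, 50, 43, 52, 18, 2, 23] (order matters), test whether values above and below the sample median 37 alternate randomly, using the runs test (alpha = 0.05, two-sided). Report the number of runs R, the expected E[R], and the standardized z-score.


Step 1: Compute median = 37; label A = above, B = below.
Labels in order: ABBBABAAAAABBB  (n_A = 7, n_B = 7)
Step 2: Count runs R = 6.
Step 3: Under H0 (random ordering), E[R] = 2*n_A*n_B/(n_A+n_B) + 1 = 2*7*7/14 + 1 = 8.0000.
        Var[R] = 2*n_A*n_B*(2*n_A*n_B - n_A - n_B) / ((n_A+n_B)^2 * (n_A+n_B-1)) = 8232/2548 = 3.2308.
        SD[R] = 1.7974.
Step 4: Continuity-corrected z = (R + 0.5 - E[R]) / SD[R] = (6 + 0.5 - 8.0000) / 1.7974 = -0.8345.
Step 5: Two-sided p-value via normal approximation = 2*(1 - Phi(|z|)) = 0.403986.
Step 6: alpha = 0.05. fail to reject H0.

R = 6, z = -0.8345, p = 0.403986, fail to reject H0.


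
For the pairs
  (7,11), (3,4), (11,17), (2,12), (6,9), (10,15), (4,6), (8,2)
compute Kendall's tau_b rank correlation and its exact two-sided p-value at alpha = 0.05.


Step 1: Enumerate the 28 unordered pairs (i,j) with i<j and classify each by sign(x_j-x_i) * sign(y_j-y_i).
  (1,2):dx=-4,dy=-7->C; (1,3):dx=+4,dy=+6->C; (1,4):dx=-5,dy=+1->D; (1,5):dx=-1,dy=-2->C
  (1,6):dx=+3,dy=+4->C; (1,7):dx=-3,dy=-5->C; (1,8):dx=+1,dy=-9->D; (2,3):dx=+8,dy=+13->C
  (2,4):dx=-1,dy=+8->D; (2,5):dx=+3,dy=+5->C; (2,6):dx=+7,dy=+11->C; (2,7):dx=+1,dy=+2->C
  (2,8):dx=+5,dy=-2->D; (3,4):dx=-9,dy=-5->C; (3,5):dx=-5,dy=-8->C; (3,6):dx=-1,dy=-2->C
  (3,7):dx=-7,dy=-11->C; (3,8):dx=-3,dy=-15->C; (4,5):dx=+4,dy=-3->D; (4,6):dx=+8,dy=+3->C
  (4,7):dx=+2,dy=-6->D; (4,8):dx=+6,dy=-10->D; (5,6):dx=+4,dy=+6->C; (5,7):dx=-2,dy=-3->C
  (5,8):dx=+2,dy=-7->D; (6,7):dx=-6,dy=-9->C; (6,8):dx=-2,dy=-13->C; (7,8):dx=+4,dy=-4->D
Step 2: C = 19, D = 9, total pairs = 28.
Step 3: tau = (C - D)/(n(n-1)/2) = (19 - 9)/28 = 0.357143.
Step 4: Exact two-sided p-value (enumerate n! = 40320 permutations of y under H0): p = 0.275099.
Step 5: alpha = 0.05. fail to reject H0.

tau_b = 0.3571 (C=19, D=9), p = 0.275099, fail to reject H0.


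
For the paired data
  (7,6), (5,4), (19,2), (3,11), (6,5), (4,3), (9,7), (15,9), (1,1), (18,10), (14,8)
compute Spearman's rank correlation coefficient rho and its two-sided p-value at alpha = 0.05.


Step 1: Rank x and y separately (midranks; no ties here).
rank(x): 7->6, 5->4, 19->11, 3->2, 6->5, 4->3, 9->7, 15->9, 1->1, 18->10, 14->8
rank(y): 6->6, 4->4, 2->2, 11->11, 5->5, 3->3, 7->7, 9->9, 1->1, 10->10, 8->8
Step 2: d_i = R_x(i) - R_y(i); compute d_i^2.
  (6-6)^2=0, (4-4)^2=0, (11-2)^2=81, (2-11)^2=81, (5-5)^2=0, (3-3)^2=0, (7-7)^2=0, (9-9)^2=0, (1-1)^2=0, (10-10)^2=0, (8-8)^2=0
sum(d^2) = 162.
Step 3: rho = 1 - 6*162 / (11*(11^2 - 1)) = 1 - 972/1320 = 0.263636.
Step 4: Under H0, t = rho * sqrt((n-2)/(1-rho^2)) = 0.8199 ~ t(9).
Step 5: Two-sided p-value from the t-distribution with 9 df = 0.433441.
Step 6: alpha = 0.05. fail to reject H0.

rho = 0.2636, p = 0.433441, fail to reject H0 at alpha = 0.05.


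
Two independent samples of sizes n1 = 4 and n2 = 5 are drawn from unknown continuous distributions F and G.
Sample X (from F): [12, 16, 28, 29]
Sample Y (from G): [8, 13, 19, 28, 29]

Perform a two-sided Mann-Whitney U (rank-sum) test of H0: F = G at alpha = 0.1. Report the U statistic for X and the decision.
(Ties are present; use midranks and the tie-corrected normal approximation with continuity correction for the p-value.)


Step 1: Combine and sort all 9 observations; assign midranks.
sorted (value, group): (8,Y), (12,X), (13,Y), (16,X), (19,Y), (28,X), (28,Y), (29,X), (29,Y)
ranks: 8->1, 12->2, 13->3, 16->4, 19->5, 28->6.5, 28->6.5, 29->8.5, 29->8.5
Step 2: Rank sum for X: R1 = 2 + 4 + 6.5 + 8.5 = 21.
Step 3: U_X = R1 - n1(n1+1)/2 = 21 - 4*5/2 = 21 - 10 = 11.
       U_Y = n1*n2 - U_X = 20 - 11 = 9.
Step 4: Ties are present, so use the tie-corrected normal approximation (with continuity correction) for the p-value.
Step 5: p-value = 0.901705; compare to alpha = 0.1. fail to reject H0.

U_X = 11, p = 0.901705, fail to reject H0 at alpha = 0.1.


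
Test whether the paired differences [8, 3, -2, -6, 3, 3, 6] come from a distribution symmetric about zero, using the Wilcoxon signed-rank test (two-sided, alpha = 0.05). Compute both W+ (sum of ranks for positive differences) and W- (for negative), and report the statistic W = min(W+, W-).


Step 1: Drop any zero differences (none here) and take |d_i|.
|d| = [8, 3, 2, 6, 3, 3, 6]
Step 2: Midrank |d_i| (ties get averaged ranks).
ranks: |8|->7, |3|->3, |2|->1, |6|->5.5, |3|->3, |3|->3, |6|->5.5
Step 3: Attach original signs; sum ranks with positive sign and with negative sign.
W+ = 7 + 3 + 3 + 3 + 5.5 = 21.5
W- = 1 + 5.5 = 6.5
(Check: W+ + W- = 28 should equal n(n+1)/2 = 28.)
Step 4: Test statistic W = min(W+, W-) = 6.5.
Step 5: Ties in |d|, so use the tie-corrected normal approximation.
        E[W] = n(n+1)/4 = 7*8/4 = 14.
        Tie groups: |d|=3 (t=3), |d|=6 (t=2); sum(t^3 - t) = 30.
        Var[W] = n(n+1)(2n+1)/24 - sum(t^3-t)/48 = 840/24 - 30/48 = 34.375.
        z = (W - E[W]) / sqrt(Var[W]) = (6.5 - 14) / 5.8630 = -1.2792.
        Two-sided p = 2*Phi(z) = 0.200825.
Step 6: alpha = 0.05. fail to reject H0.

W+ = 21.5, W- = 6.5, W = min = 6.5, p = 0.200825, fail to reject H0.


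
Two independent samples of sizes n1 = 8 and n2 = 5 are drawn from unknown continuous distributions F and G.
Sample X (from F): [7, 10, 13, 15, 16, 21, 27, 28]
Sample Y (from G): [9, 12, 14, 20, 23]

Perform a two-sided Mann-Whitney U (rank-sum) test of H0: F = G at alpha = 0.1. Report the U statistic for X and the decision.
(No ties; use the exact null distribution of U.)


Step 1: Combine and sort all 13 observations; assign midranks.
sorted (value, group): (7,X), (9,Y), (10,X), (12,Y), (13,X), (14,Y), (15,X), (16,X), (20,Y), (21,X), (23,Y), (27,X), (28,X)
ranks: 7->1, 9->2, 10->3, 12->4, 13->5, 14->6, 15->7, 16->8, 20->9, 21->10, 23->11, 27->12, 28->13
Step 2: Rank sum for X: R1 = 1 + 3 + 5 + 7 + 8 + 10 + 12 + 13 = 59.
Step 3: U_X = R1 - n1(n1+1)/2 = 59 - 8*9/2 = 59 - 36 = 23.
       U_Y = n1*n2 - U_X = 40 - 23 = 17.
Step 4: No ties, so the exact null distribution of U (based on enumerating the C(13,8) = 1287 equally likely rank assignments) gives the two-sided p-value.
Step 5: p-value = 0.724165; compare to alpha = 0.1. fail to reject H0.

U_X = 23, p = 0.724165, fail to reject H0 at alpha = 0.1.


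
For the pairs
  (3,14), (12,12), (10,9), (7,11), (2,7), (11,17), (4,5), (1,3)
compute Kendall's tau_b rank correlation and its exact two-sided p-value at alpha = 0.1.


Step 1: Enumerate the 28 unordered pairs (i,j) with i<j and classify each by sign(x_j-x_i) * sign(y_j-y_i).
  (1,2):dx=+9,dy=-2->D; (1,3):dx=+7,dy=-5->D; (1,4):dx=+4,dy=-3->D; (1,5):dx=-1,dy=-7->C
  (1,6):dx=+8,dy=+3->C; (1,7):dx=+1,dy=-9->D; (1,8):dx=-2,dy=-11->C; (2,3):dx=-2,dy=-3->C
  (2,4):dx=-5,dy=-1->C; (2,5):dx=-10,dy=-5->C; (2,6):dx=-1,dy=+5->D; (2,7):dx=-8,dy=-7->C
  (2,8):dx=-11,dy=-9->C; (3,4):dx=-3,dy=+2->D; (3,5):dx=-8,dy=-2->C; (3,6):dx=+1,dy=+8->C
  (3,7):dx=-6,dy=-4->C; (3,8):dx=-9,dy=-6->C; (4,5):dx=-5,dy=-4->C; (4,6):dx=+4,dy=+6->C
  (4,7):dx=-3,dy=-6->C; (4,8):dx=-6,dy=-8->C; (5,6):dx=+9,dy=+10->C; (5,7):dx=+2,dy=-2->D
  (5,8):dx=-1,dy=-4->C; (6,7):dx=-7,dy=-12->C; (6,8):dx=-10,dy=-14->C; (7,8):dx=-3,dy=-2->C
Step 2: C = 21, D = 7, total pairs = 28.
Step 3: tau = (C - D)/(n(n-1)/2) = (21 - 7)/28 = 0.500000.
Step 4: Exact two-sided p-value (enumerate n! = 40320 permutations of y under H0): p = 0.108681.
Step 5: alpha = 0.1. fail to reject H0.

tau_b = 0.5000 (C=21, D=7), p = 0.108681, fail to reject H0.


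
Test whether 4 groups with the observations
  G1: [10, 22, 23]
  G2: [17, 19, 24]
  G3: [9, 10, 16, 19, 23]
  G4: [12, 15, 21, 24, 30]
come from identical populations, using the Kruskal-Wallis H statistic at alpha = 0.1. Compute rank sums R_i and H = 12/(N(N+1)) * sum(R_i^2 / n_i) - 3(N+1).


Step 1: Combine all N = 16 observations and assign midranks.
sorted (value, group, rank): (9,G3,1), (10,G1,2.5), (10,G3,2.5), (12,G4,4), (15,G4,5), (16,G3,6), (17,G2,7), (19,G2,8.5), (19,G3,8.5), (21,G4,10), (22,G1,11), (23,G1,12.5), (23,G3,12.5), (24,G2,14.5), (24,G4,14.5), (30,G4,16)
Step 2: Sum ranks within each group.
R_1 = 26 (n_1 = 3)
R_2 = 30 (n_2 = 3)
R_3 = 30.5 (n_3 = 5)
R_4 = 49.5 (n_4 = 5)
Step 3: H = 12/(N(N+1)) * sum(R_i^2/n_i) - 3(N+1)
     = 12/(16*17) * (26^2/3 + 30^2/3 + 30.5^2/5 + 49.5^2/5) - 3*17
     = 0.044118 * 1201.43 - 51
     = 2.004412.
Step 4: Ties present; correction factor C = 1 - 24/(16^3 - 16) = 0.994118. Corrected H = 2.004412 / 0.994118 = 2.016272.
Step 5: Under H0, H ~ chi^2(3); p-value = 0.569036.
Step 6: alpha = 0.1. fail to reject H0.

H = 2.0163, df = 3, p = 0.569036, fail to reject H0.


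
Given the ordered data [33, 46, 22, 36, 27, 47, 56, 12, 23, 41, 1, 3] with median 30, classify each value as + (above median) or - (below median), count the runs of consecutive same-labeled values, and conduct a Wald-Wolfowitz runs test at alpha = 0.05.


Step 1: Compute median = 30; label A = above, B = below.
Labels in order: AABABAABBABB  (n_A = 6, n_B = 6)
Step 2: Count runs R = 8.
Step 3: Under H0 (random ordering), E[R] = 2*n_A*n_B/(n_A+n_B) + 1 = 2*6*6/12 + 1 = 7.0000.
        Var[R] = 2*n_A*n_B*(2*n_A*n_B - n_A - n_B) / ((n_A+n_B)^2 * (n_A+n_B-1)) = 4320/1584 = 2.7273.
        SD[R] = 1.6514.
Step 4: Continuity-corrected z = (R - 0.5 - E[R]) / SD[R] = (8 - 0.5 - 7.0000) / 1.6514 = 0.3028.
Step 5: Two-sided p-value via normal approximation = 2*(1 - Phi(|z|)) = 0.762069.
Step 6: alpha = 0.05. fail to reject H0.

R = 8, z = 0.3028, p = 0.762069, fail to reject H0.


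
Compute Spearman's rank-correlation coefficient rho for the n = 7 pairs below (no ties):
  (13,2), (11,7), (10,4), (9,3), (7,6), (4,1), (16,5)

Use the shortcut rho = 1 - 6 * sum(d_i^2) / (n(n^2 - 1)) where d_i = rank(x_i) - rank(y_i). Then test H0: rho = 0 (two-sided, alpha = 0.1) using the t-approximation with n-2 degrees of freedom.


Step 1: Rank x and y separately (midranks; no ties here).
rank(x): 13->6, 11->5, 10->4, 9->3, 7->2, 4->1, 16->7
rank(y): 2->2, 7->7, 4->4, 3->3, 6->6, 1->1, 5->5
Step 2: d_i = R_x(i) - R_y(i); compute d_i^2.
  (6-2)^2=16, (5-7)^2=4, (4-4)^2=0, (3-3)^2=0, (2-6)^2=16, (1-1)^2=0, (7-5)^2=4
sum(d^2) = 40.
Step 3: rho = 1 - 6*40 / (7*(7^2 - 1)) = 1 - 240/336 = 0.285714.
Step 4: Under H0, t = rho * sqrt((n-2)/(1-rho^2)) = 0.6667 ~ t(5).
Step 5: Two-sided p-value from the t-distribution with 5 df = 0.534509.
Step 6: alpha = 0.1. fail to reject H0.

rho = 0.2857, p = 0.534509, fail to reject H0 at alpha = 0.1.


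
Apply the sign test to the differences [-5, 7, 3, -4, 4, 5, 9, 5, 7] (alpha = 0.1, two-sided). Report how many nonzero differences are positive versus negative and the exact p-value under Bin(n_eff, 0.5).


Step 1: Discard zero differences. Original n = 9; n_eff = number of nonzero differences = 9.
Nonzero differences (with sign): -5, +7, +3, -4, +4, +5, +9, +5, +7
Step 2: Count signs: positive = 7, negative = 2.
Step 3: Under H0: P(positive) = 0.5, so the number of positives S ~ Bin(9, 0.5).
Step 4: Two-sided exact p-value = sum of Bin(9,0.5) probabilities at or below the observed probability = 0.179688.
Step 5: alpha = 0.1. fail to reject H0.

n_eff = 9, pos = 7, neg = 2, p = 0.179688, fail to reject H0.


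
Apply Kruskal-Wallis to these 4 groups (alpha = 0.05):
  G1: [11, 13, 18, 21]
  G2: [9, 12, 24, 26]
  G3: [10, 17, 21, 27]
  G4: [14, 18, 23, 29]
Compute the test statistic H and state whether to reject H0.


Step 1: Combine all N = 16 observations and assign midranks.
sorted (value, group, rank): (9,G2,1), (10,G3,2), (11,G1,3), (12,G2,4), (13,G1,5), (14,G4,6), (17,G3,7), (18,G1,8.5), (18,G4,8.5), (21,G1,10.5), (21,G3,10.5), (23,G4,12), (24,G2,13), (26,G2,14), (27,G3,15), (29,G4,16)
Step 2: Sum ranks within each group.
R_1 = 27 (n_1 = 4)
R_2 = 32 (n_2 = 4)
R_3 = 34.5 (n_3 = 4)
R_4 = 42.5 (n_4 = 4)
Step 3: H = 12/(N(N+1)) * sum(R_i^2/n_i) - 3(N+1)
     = 12/(16*17) * (27^2/4 + 32^2/4 + 34.5^2/4 + 42.5^2/4) - 3*17
     = 0.044118 * 1187.38 - 51
     = 1.384191.
Step 4: Ties present; correction factor C = 1 - 12/(16^3 - 16) = 0.997059. Corrected H = 1.384191 / 0.997059 = 1.388274.
Step 5: Under H0, H ~ chi^2(3); p-value = 0.708286.
Step 6: alpha = 0.05. fail to reject H0.

H = 1.3883, df = 3, p = 0.708286, fail to reject H0.


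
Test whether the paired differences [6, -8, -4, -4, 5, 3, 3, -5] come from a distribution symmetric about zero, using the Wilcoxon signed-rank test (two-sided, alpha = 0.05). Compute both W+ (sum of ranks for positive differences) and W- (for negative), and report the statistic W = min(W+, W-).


Step 1: Drop any zero differences (none here) and take |d_i|.
|d| = [6, 8, 4, 4, 5, 3, 3, 5]
Step 2: Midrank |d_i| (ties get averaged ranks).
ranks: |6|->7, |8|->8, |4|->3.5, |4|->3.5, |5|->5.5, |3|->1.5, |3|->1.5, |5|->5.5
Step 3: Attach original signs; sum ranks with positive sign and with negative sign.
W+ = 7 + 5.5 + 1.5 + 1.5 = 15.5
W- = 8 + 3.5 + 3.5 + 5.5 = 20.5
(Check: W+ + W- = 36 should equal n(n+1)/2 = 36.)
Step 4: Test statistic W = min(W+, W-) = 15.5.
Step 5: Ties in |d|, so use the tie-corrected normal approximation.
        E[W] = n(n+1)/4 = 8*9/4 = 18.
        Tie groups: |d|=3 (t=2), |d|=4 (t=2), |d|=5 (t=2); sum(t^3 - t) = 18.
        Var[W] = n(n+1)(2n+1)/24 - sum(t^3-t)/48 = 1224/24 - 18/48 = 50.625.
        z = (W - E[W]) / sqrt(Var[W]) = (15.5 - 18) / 7.1151 = -0.3514.
        Two-sided p = 2*Phi(z) = 0.725315.
Step 6: alpha = 0.05. fail to reject H0.

W+ = 15.5, W- = 20.5, W = min = 15.5, p = 0.725315, fail to reject H0.


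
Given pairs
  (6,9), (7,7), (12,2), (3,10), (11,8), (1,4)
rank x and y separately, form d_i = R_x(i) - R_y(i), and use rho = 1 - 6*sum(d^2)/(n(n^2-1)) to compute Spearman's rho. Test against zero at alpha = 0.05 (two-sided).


Step 1: Rank x and y separately (midranks; no ties here).
rank(x): 6->3, 7->4, 12->6, 3->2, 11->5, 1->1
rank(y): 9->5, 7->3, 2->1, 10->6, 8->4, 4->2
Step 2: d_i = R_x(i) - R_y(i); compute d_i^2.
  (3-5)^2=4, (4-3)^2=1, (6-1)^2=25, (2-6)^2=16, (5-4)^2=1, (1-2)^2=1
sum(d^2) = 48.
Step 3: rho = 1 - 6*48 / (6*(6^2 - 1)) = 1 - 288/210 = -0.371429.
Step 4: Under H0, t = rho * sqrt((n-2)/(1-rho^2)) = -0.8001 ~ t(4).
Step 5: Two-sided p-value from the t-distribution with 4 df = 0.468478.
Step 6: alpha = 0.05. fail to reject H0.

rho = -0.3714, p = 0.468478, fail to reject H0 at alpha = 0.05.


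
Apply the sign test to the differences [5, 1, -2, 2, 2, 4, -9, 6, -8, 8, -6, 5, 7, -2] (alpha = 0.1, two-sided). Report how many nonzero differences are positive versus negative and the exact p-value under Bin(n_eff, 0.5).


Step 1: Discard zero differences. Original n = 14; n_eff = number of nonzero differences = 14.
Nonzero differences (with sign): +5, +1, -2, +2, +2, +4, -9, +6, -8, +8, -6, +5, +7, -2
Step 2: Count signs: positive = 9, negative = 5.
Step 3: Under H0: P(positive) = 0.5, so the number of positives S ~ Bin(14, 0.5).
Step 4: Two-sided exact p-value = sum of Bin(14,0.5) probabilities at or below the observed probability = 0.423950.
Step 5: alpha = 0.1. fail to reject H0.

n_eff = 14, pos = 9, neg = 5, p = 0.423950, fail to reject H0.


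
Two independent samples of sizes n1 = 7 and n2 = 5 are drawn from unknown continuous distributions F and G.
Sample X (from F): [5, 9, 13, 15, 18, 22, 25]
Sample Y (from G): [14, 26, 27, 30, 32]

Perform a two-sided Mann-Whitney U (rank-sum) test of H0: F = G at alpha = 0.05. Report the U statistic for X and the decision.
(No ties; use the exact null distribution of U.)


Step 1: Combine and sort all 12 observations; assign midranks.
sorted (value, group): (5,X), (9,X), (13,X), (14,Y), (15,X), (18,X), (22,X), (25,X), (26,Y), (27,Y), (30,Y), (32,Y)
ranks: 5->1, 9->2, 13->3, 14->4, 15->5, 18->6, 22->7, 25->8, 26->9, 27->10, 30->11, 32->12
Step 2: Rank sum for X: R1 = 1 + 2 + 3 + 5 + 6 + 7 + 8 = 32.
Step 3: U_X = R1 - n1(n1+1)/2 = 32 - 7*8/2 = 32 - 28 = 4.
       U_Y = n1*n2 - U_X = 35 - 4 = 31.
Step 4: No ties, so the exact null distribution of U (based on enumerating the C(12,7) = 792 equally likely rank assignments) gives the two-sided p-value.
Step 5: p-value = 0.030303; compare to alpha = 0.05. reject H0.

U_X = 4, p = 0.030303, reject H0 at alpha = 0.05.


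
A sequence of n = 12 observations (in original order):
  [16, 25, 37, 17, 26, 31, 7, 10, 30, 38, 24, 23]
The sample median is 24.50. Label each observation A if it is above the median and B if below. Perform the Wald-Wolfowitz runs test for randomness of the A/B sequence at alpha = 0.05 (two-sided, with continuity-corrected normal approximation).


Step 1: Compute median = 24.50; label A = above, B = below.
Labels in order: BAABAABBAABB  (n_A = 6, n_B = 6)
Step 2: Count runs R = 7.
Step 3: Under H0 (random ordering), E[R] = 2*n_A*n_B/(n_A+n_B) + 1 = 2*6*6/12 + 1 = 7.0000.
        Var[R] = 2*n_A*n_B*(2*n_A*n_B - n_A - n_B) / ((n_A+n_B)^2 * (n_A+n_B-1)) = 4320/1584 = 2.7273.
        SD[R] = 1.6514.
Step 4: R = E[R], so z = 0 with no continuity correction.
Step 5: Two-sided p-value via normal approximation = 2*(1 - Phi(|z|)) = 1.000000.
Step 6: alpha = 0.05. fail to reject H0.

R = 7, z = 0.0000, p = 1.000000, fail to reject H0.


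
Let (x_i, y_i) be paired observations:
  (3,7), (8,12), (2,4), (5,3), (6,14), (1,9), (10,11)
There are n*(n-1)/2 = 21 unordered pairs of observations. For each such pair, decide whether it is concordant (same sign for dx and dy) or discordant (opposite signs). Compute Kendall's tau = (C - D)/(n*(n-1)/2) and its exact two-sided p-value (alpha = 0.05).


Step 1: Enumerate the 21 unordered pairs (i,j) with i<j and classify each by sign(x_j-x_i) * sign(y_j-y_i).
  (1,2):dx=+5,dy=+5->C; (1,3):dx=-1,dy=-3->C; (1,4):dx=+2,dy=-4->D; (1,5):dx=+3,dy=+7->C
  (1,6):dx=-2,dy=+2->D; (1,7):dx=+7,dy=+4->C; (2,3):dx=-6,dy=-8->C; (2,4):dx=-3,dy=-9->C
  (2,5):dx=-2,dy=+2->D; (2,6):dx=-7,dy=-3->C; (2,7):dx=+2,dy=-1->D; (3,4):dx=+3,dy=-1->D
  (3,5):dx=+4,dy=+10->C; (3,6):dx=-1,dy=+5->D; (3,7):dx=+8,dy=+7->C; (4,5):dx=+1,dy=+11->C
  (4,6):dx=-4,dy=+6->D; (4,7):dx=+5,dy=+8->C; (5,6):dx=-5,dy=-5->C; (5,7):dx=+4,dy=-3->D
  (6,7):dx=+9,dy=+2->C
Step 2: C = 13, D = 8, total pairs = 21.
Step 3: tau = (C - D)/(n(n-1)/2) = (13 - 8)/21 = 0.238095.
Step 4: Exact two-sided p-value (enumerate n! = 5040 permutations of y under H0): p = 0.561905.
Step 5: alpha = 0.05. fail to reject H0.

tau_b = 0.2381 (C=13, D=8), p = 0.561905, fail to reject H0.


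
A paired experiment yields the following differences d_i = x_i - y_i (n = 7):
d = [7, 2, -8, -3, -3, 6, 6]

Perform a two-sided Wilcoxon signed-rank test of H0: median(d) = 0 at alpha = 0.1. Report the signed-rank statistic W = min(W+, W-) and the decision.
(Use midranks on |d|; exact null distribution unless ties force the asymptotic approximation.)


Step 1: Drop any zero differences (none here) and take |d_i|.
|d| = [7, 2, 8, 3, 3, 6, 6]
Step 2: Midrank |d_i| (ties get averaged ranks).
ranks: |7|->6, |2|->1, |8|->7, |3|->2.5, |3|->2.5, |6|->4.5, |6|->4.5
Step 3: Attach original signs; sum ranks with positive sign and with negative sign.
W+ = 6 + 1 + 4.5 + 4.5 = 16
W- = 7 + 2.5 + 2.5 = 12
(Check: W+ + W- = 28 should equal n(n+1)/2 = 28.)
Step 4: Test statistic W = min(W+, W-) = 12.
Step 5: Ties in |d|, so use the tie-corrected normal approximation.
        E[W] = n(n+1)/4 = 7*8/4 = 14.
        Tie groups: |d|=3 (t=2), |d|=6 (t=2); sum(t^3 - t) = 12.
        Var[W] = n(n+1)(2n+1)/24 - sum(t^3-t)/48 = 840/24 - 12/48 = 34.75.
        z = (W - E[W]) / sqrt(Var[W]) = (12 - 14) / 5.8949 = -0.3393.
        Two-sided p = 2*Phi(z) = 0.734402.
Step 6: alpha = 0.1. fail to reject H0.

W+ = 16, W- = 12, W = min = 12, p = 0.734402, fail to reject H0.


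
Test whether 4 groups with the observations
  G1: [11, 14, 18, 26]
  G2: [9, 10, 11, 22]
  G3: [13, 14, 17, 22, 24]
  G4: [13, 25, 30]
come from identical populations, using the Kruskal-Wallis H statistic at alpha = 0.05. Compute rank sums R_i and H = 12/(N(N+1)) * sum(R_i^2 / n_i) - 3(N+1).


Step 1: Combine all N = 16 observations and assign midranks.
sorted (value, group, rank): (9,G2,1), (10,G2,2), (11,G1,3.5), (11,G2,3.5), (13,G3,5.5), (13,G4,5.5), (14,G1,7.5), (14,G3,7.5), (17,G3,9), (18,G1,10), (22,G2,11.5), (22,G3,11.5), (24,G3,13), (25,G4,14), (26,G1,15), (30,G4,16)
Step 2: Sum ranks within each group.
R_1 = 36 (n_1 = 4)
R_2 = 18 (n_2 = 4)
R_3 = 46.5 (n_3 = 5)
R_4 = 35.5 (n_4 = 3)
Step 3: H = 12/(N(N+1)) * sum(R_i^2/n_i) - 3(N+1)
     = 12/(16*17) * (36^2/4 + 18^2/4 + 46.5^2/5 + 35.5^2/3) - 3*17
     = 0.044118 * 1257.53 - 51
     = 4.479412.
Step 4: Ties present; correction factor C = 1 - 24/(16^3 - 16) = 0.994118. Corrected H = 4.479412 / 0.994118 = 4.505917.
Step 5: Under H0, H ~ chi^2(3); p-value = 0.211763.
Step 6: alpha = 0.05. fail to reject H0.

H = 4.5059, df = 3, p = 0.211763, fail to reject H0.


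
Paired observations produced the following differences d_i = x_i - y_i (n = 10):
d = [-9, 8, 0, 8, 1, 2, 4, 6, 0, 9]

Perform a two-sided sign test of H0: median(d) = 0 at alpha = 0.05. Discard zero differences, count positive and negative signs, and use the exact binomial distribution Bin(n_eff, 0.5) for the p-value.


Step 1: Discard zero differences. Original n = 10; n_eff = number of nonzero differences = 8.
Nonzero differences (with sign): -9, +8, +8, +1, +2, +4, +6, +9
Step 2: Count signs: positive = 7, negative = 1.
Step 3: Under H0: P(positive) = 0.5, so the number of positives S ~ Bin(8, 0.5).
Step 4: Two-sided exact p-value = sum of Bin(8,0.5) probabilities at or below the observed probability = 0.070312.
Step 5: alpha = 0.05. fail to reject H0.

n_eff = 8, pos = 7, neg = 1, p = 0.070312, fail to reject H0.


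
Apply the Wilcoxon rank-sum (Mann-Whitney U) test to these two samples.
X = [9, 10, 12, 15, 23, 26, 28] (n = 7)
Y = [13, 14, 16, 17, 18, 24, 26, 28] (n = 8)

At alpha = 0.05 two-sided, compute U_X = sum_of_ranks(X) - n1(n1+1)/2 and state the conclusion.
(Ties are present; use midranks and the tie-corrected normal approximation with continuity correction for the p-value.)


Step 1: Combine and sort all 15 observations; assign midranks.
sorted (value, group): (9,X), (10,X), (12,X), (13,Y), (14,Y), (15,X), (16,Y), (17,Y), (18,Y), (23,X), (24,Y), (26,X), (26,Y), (28,X), (28,Y)
ranks: 9->1, 10->2, 12->3, 13->4, 14->5, 15->6, 16->7, 17->8, 18->9, 23->10, 24->11, 26->12.5, 26->12.5, 28->14.5, 28->14.5
Step 2: Rank sum for X: R1 = 1 + 2 + 3 + 6 + 10 + 12.5 + 14.5 = 49.
Step 3: U_X = R1 - n1(n1+1)/2 = 49 - 7*8/2 = 49 - 28 = 21.
       U_Y = n1*n2 - U_X = 56 - 21 = 35.
Step 4: Ties are present, so use the tie-corrected normal approximation (with continuity correction) for the p-value.
Step 5: p-value = 0.451104; compare to alpha = 0.05. fail to reject H0.

U_X = 21, p = 0.451104, fail to reject H0 at alpha = 0.05.


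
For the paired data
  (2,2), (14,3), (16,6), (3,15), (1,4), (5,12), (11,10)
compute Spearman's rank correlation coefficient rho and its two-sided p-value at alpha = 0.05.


Step 1: Rank x and y separately (midranks; no ties here).
rank(x): 2->2, 14->6, 16->7, 3->3, 1->1, 5->4, 11->5
rank(y): 2->1, 3->2, 6->4, 15->7, 4->3, 12->6, 10->5
Step 2: d_i = R_x(i) - R_y(i); compute d_i^2.
  (2-1)^2=1, (6-2)^2=16, (7-4)^2=9, (3-7)^2=16, (1-3)^2=4, (4-6)^2=4, (5-5)^2=0
sum(d^2) = 50.
Step 3: rho = 1 - 6*50 / (7*(7^2 - 1)) = 1 - 300/336 = 0.107143.
Step 4: Under H0, t = rho * sqrt((n-2)/(1-rho^2)) = 0.2410 ~ t(5).
Step 5: Two-sided p-value from the t-distribution with 5 df = 0.819151.
Step 6: alpha = 0.05. fail to reject H0.

rho = 0.1071, p = 0.819151, fail to reject H0 at alpha = 0.05.


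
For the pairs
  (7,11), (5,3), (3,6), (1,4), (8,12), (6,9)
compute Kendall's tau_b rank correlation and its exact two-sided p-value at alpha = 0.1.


Step 1: Enumerate the 15 unordered pairs (i,j) with i<j and classify each by sign(x_j-x_i) * sign(y_j-y_i).
  (1,2):dx=-2,dy=-8->C; (1,3):dx=-4,dy=-5->C; (1,4):dx=-6,dy=-7->C; (1,5):dx=+1,dy=+1->C
  (1,6):dx=-1,dy=-2->C; (2,3):dx=-2,dy=+3->D; (2,4):dx=-4,dy=+1->D; (2,5):dx=+3,dy=+9->C
  (2,6):dx=+1,dy=+6->C; (3,4):dx=-2,dy=-2->C; (3,5):dx=+5,dy=+6->C; (3,6):dx=+3,dy=+3->C
  (4,5):dx=+7,dy=+8->C; (4,6):dx=+5,dy=+5->C; (5,6):dx=-2,dy=-3->C
Step 2: C = 13, D = 2, total pairs = 15.
Step 3: tau = (C - D)/(n(n-1)/2) = (13 - 2)/15 = 0.733333.
Step 4: Exact two-sided p-value (enumerate n! = 720 permutations of y under H0): p = 0.055556.
Step 5: alpha = 0.1. reject H0.

tau_b = 0.7333 (C=13, D=2), p = 0.055556, reject H0.


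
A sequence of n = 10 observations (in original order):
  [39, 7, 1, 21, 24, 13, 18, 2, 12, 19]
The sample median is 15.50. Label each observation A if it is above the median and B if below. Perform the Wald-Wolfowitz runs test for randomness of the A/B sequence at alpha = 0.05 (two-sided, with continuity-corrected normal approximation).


Step 1: Compute median = 15.50; label A = above, B = below.
Labels in order: ABBAABABBA  (n_A = 5, n_B = 5)
Step 2: Count runs R = 7.
Step 3: Under H0 (random ordering), E[R] = 2*n_A*n_B/(n_A+n_B) + 1 = 2*5*5/10 + 1 = 6.0000.
        Var[R] = 2*n_A*n_B*(2*n_A*n_B - n_A - n_B) / ((n_A+n_B)^2 * (n_A+n_B-1)) = 2000/900 = 2.2222.
        SD[R] = 1.4907.
Step 4: Continuity-corrected z = (R - 0.5 - E[R]) / SD[R] = (7 - 0.5 - 6.0000) / 1.4907 = 0.3354.
Step 5: Two-sided p-value via normal approximation = 2*(1 - Phi(|z|)) = 0.737316.
Step 6: alpha = 0.05. fail to reject H0.

R = 7, z = 0.3354, p = 0.737316, fail to reject H0.


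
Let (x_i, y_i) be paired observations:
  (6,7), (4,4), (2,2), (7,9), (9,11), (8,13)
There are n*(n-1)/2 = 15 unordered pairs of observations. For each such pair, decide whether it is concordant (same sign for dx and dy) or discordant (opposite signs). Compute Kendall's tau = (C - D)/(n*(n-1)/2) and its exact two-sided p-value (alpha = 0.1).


Step 1: Enumerate the 15 unordered pairs (i,j) with i<j and classify each by sign(x_j-x_i) * sign(y_j-y_i).
  (1,2):dx=-2,dy=-3->C; (1,3):dx=-4,dy=-5->C; (1,4):dx=+1,dy=+2->C; (1,5):dx=+3,dy=+4->C
  (1,6):dx=+2,dy=+6->C; (2,3):dx=-2,dy=-2->C; (2,4):dx=+3,dy=+5->C; (2,5):dx=+5,dy=+7->C
  (2,6):dx=+4,dy=+9->C; (3,4):dx=+5,dy=+7->C; (3,5):dx=+7,dy=+9->C; (3,6):dx=+6,dy=+11->C
  (4,5):dx=+2,dy=+2->C; (4,6):dx=+1,dy=+4->C; (5,6):dx=-1,dy=+2->D
Step 2: C = 14, D = 1, total pairs = 15.
Step 3: tau = (C - D)/(n(n-1)/2) = (14 - 1)/15 = 0.866667.
Step 4: Exact two-sided p-value (enumerate n! = 720 permutations of y under H0): p = 0.016667.
Step 5: alpha = 0.1. reject H0.

tau_b = 0.8667 (C=14, D=1), p = 0.016667, reject H0.


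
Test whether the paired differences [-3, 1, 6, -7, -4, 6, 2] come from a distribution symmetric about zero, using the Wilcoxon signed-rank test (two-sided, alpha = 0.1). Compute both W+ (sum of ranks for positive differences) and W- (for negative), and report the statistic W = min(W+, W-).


Step 1: Drop any zero differences (none here) and take |d_i|.
|d| = [3, 1, 6, 7, 4, 6, 2]
Step 2: Midrank |d_i| (ties get averaged ranks).
ranks: |3|->3, |1|->1, |6|->5.5, |7|->7, |4|->4, |6|->5.5, |2|->2
Step 3: Attach original signs; sum ranks with positive sign and with negative sign.
W+ = 1 + 5.5 + 5.5 + 2 = 14
W- = 3 + 7 + 4 = 14
(Check: W+ + W- = 28 should equal n(n+1)/2 = 28.)
Step 4: Test statistic W = min(W+, W-) = 14.
Step 5: Ties in |d|, so use the tie-corrected normal approximation.
        E[W] = n(n+1)/4 = 7*8/4 = 14.
        Tie groups: |d|=6 (t=2); sum(t^3 - t) = 6.
        Var[W] = n(n+1)(2n+1)/24 - sum(t^3-t)/48 = 840/24 - 6/48 = 34.875.
        z = (W - E[W]) / sqrt(Var[W]) = (14 - 14) / 5.9055 = 0.0000.
        Two-sided p = 2*Phi(z) = 1.000000.
Step 6: alpha = 0.1. fail to reject H0.

W+ = 14, W- = 14, W = min = 14, p = 1.000000, fail to reject H0.


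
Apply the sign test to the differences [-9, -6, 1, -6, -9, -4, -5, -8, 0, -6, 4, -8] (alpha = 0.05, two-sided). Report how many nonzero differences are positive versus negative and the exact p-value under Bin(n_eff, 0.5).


Step 1: Discard zero differences. Original n = 12; n_eff = number of nonzero differences = 11.
Nonzero differences (with sign): -9, -6, +1, -6, -9, -4, -5, -8, -6, +4, -8
Step 2: Count signs: positive = 2, negative = 9.
Step 3: Under H0: P(positive) = 0.5, so the number of positives S ~ Bin(11, 0.5).
Step 4: Two-sided exact p-value = sum of Bin(11,0.5) probabilities at or below the observed probability = 0.065430.
Step 5: alpha = 0.05. fail to reject H0.

n_eff = 11, pos = 2, neg = 9, p = 0.065430, fail to reject H0.


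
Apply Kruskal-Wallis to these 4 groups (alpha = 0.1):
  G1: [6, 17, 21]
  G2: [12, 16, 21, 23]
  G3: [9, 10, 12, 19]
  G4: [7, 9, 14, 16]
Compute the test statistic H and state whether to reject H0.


Step 1: Combine all N = 15 observations and assign midranks.
sorted (value, group, rank): (6,G1,1), (7,G4,2), (9,G3,3.5), (9,G4,3.5), (10,G3,5), (12,G2,6.5), (12,G3,6.5), (14,G4,8), (16,G2,9.5), (16,G4,9.5), (17,G1,11), (19,G3,12), (21,G1,13.5), (21,G2,13.5), (23,G2,15)
Step 2: Sum ranks within each group.
R_1 = 25.5 (n_1 = 3)
R_2 = 44.5 (n_2 = 4)
R_3 = 27 (n_3 = 4)
R_4 = 23 (n_4 = 4)
Step 3: H = 12/(N(N+1)) * sum(R_i^2/n_i) - 3(N+1)
     = 12/(15*16) * (25.5^2/3 + 44.5^2/4 + 27^2/4 + 23^2/4) - 3*16
     = 0.050000 * 1026.31 - 48
     = 3.315625.
Step 4: Ties present; correction factor C = 1 - 24/(15^3 - 15) = 0.992857. Corrected H = 3.315625 / 0.992857 = 3.339478.
Step 5: Under H0, H ~ chi^2(3); p-value = 0.342186.
Step 6: alpha = 0.1. fail to reject H0.

H = 3.3395, df = 3, p = 0.342186, fail to reject H0.
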